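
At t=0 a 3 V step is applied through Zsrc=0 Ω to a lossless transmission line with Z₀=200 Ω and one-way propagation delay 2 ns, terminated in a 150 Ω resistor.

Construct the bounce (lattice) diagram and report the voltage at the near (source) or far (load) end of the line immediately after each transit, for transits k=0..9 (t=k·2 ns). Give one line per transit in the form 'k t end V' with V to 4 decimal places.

Γ_L=-0.142857, Γ_S=-1.000000; launch V₁=3·200/200=3.000000
k=0 src: V=3.0000
k=1 load: inc=3.000000, refl=3.000000·-0.142857=-0.4286; V=0.000000+3.000000+-0.428571=2.5714
k=2 src: inc=-0.428571, refl=-0.428571·-1.000000=0.4286; V=3.000000+-0.428571+0.428571=3.0000
k=3 load: inc=0.428571, refl=0.428571·-0.142857=-0.0612; V=2.571429+0.428571+-0.061224=2.9388
k=4 src: inc=-0.061224, refl=-0.061224·-1.000000=0.0612; V=3.000000+-0.061224+0.061224=3.0000
k=5 load: inc=0.061224, refl=0.061224·-0.142857=-0.0087; V=2.938776+0.061224+-0.008746=2.9913
k=6 src: inc=-0.008746, refl=-0.008746·-1.000000=0.0087; V=3.000000+-0.008746+0.008746=3.0000
k=7 load: inc=0.008746, refl=0.008746·-0.142857=-0.0012; V=2.991254+0.008746+-0.001249=2.9988
k=8 src: inc=-0.001249, refl=-0.001249·-1.000000=0.0012; V=3.000000+-0.001249+0.001249=3.0000
k=9 load: inc=0.001249, refl=0.001249·-0.142857=-0.0002; V=2.998751+0.001249+-0.000178=2.9998

0 0 source 3.0000
1 2 load 2.5714
2 4 source 3.0000
3 6 load 2.9388
4 8 source 3.0000
5 10 load 2.9913
6 12 source 3.0000
7 14 load 2.9988
8 16 source 3.0000
9 18 load 2.9998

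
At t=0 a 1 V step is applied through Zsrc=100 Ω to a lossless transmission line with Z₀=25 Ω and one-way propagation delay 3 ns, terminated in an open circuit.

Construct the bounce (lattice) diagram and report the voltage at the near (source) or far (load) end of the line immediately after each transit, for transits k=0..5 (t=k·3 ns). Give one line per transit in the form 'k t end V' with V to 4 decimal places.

0 0 source 0.2000
1 3 load 0.4000
2 6 source 0.5200
3 9 load 0.6400
4 12 source 0.7120
5 15 load 0.7840

Γ_L=1.000000, Γ_S=0.600000; launch V₁=1·25/125=0.200000
k=0 src: V=0.2000
k=1 load: inc=0.200000, refl=0.200000·1.000000=0.2000; V=0.000000+0.200000+0.200000=0.4000
k=2 src: inc=0.200000, refl=0.200000·0.600000=0.1200; V=0.200000+0.200000+0.120000=0.5200
k=3 load: inc=0.120000, refl=0.120000·1.000000=0.1200; V=0.400000+0.120000+0.120000=0.6400
k=4 src: inc=0.120000, refl=0.120000·0.600000=0.0720; V=0.520000+0.120000+0.072000=0.7120
k=5 load: inc=0.072000, refl=0.072000·1.000000=0.0720; V=0.640000+0.072000+0.072000=0.7840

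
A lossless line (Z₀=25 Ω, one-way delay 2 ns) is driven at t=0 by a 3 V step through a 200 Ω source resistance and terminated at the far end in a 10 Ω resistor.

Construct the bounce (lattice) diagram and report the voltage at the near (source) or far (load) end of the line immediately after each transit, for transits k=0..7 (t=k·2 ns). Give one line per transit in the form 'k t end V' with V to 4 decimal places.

Γ_L=-0.428571, Γ_S=0.777778; launch V₁=3·25/225=0.333333
k=0 src: V=0.3333
k=1 load: inc=0.333333, refl=0.333333·-0.428571=-0.1429; V=0.000000+0.333333+-0.142857=0.1905
k=2 src: inc=-0.142857, refl=-0.142857·0.777778=-0.1111; V=0.333333+-0.142857+-0.111111=0.0794
k=3 load: inc=-0.111111, refl=-0.111111·-0.428571=0.0476; V=0.190476+-0.111111+0.047619=0.1270
k=4 src: inc=0.047619, refl=0.047619·0.777778=0.0370; V=0.079365+0.047619+0.037037=0.1640
k=5 load: inc=0.037037, refl=0.037037·-0.428571=-0.0159; V=0.126984+0.037037+-0.015873=0.1481
k=6 src: inc=-0.015873, refl=-0.015873·0.777778=-0.0123; V=0.164021+-0.015873+-0.012346=0.1358
k=7 load: inc=-0.012346, refl=-0.012346·-0.428571=0.0053; V=0.148148+-0.012346+0.005291=0.1411

0 0 source 0.3333
1 2 load 0.1905
2 4 source 0.0794
3 6 load 0.1270
4 8 source 0.1640
5 10 load 0.1481
6 12 source 0.1358
7 14 load 0.1411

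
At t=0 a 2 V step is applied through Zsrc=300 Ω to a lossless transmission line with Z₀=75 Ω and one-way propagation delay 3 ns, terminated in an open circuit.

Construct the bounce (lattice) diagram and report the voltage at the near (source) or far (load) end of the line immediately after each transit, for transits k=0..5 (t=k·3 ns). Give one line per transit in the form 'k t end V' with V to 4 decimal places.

Γ_L=1.000000, Γ_S=0.600000; launch V₁=2·75/375=0.400000
k=0 src: V=0.4000
k=1 load: inc=0.400000, refl=0.400000·1.000000=0.4000; V=0.000000+0.400000+0.400000=0.8000
k=2 src: inc=0.400000, refl=0.400000·0.600000=0.2400; V=0.400000+0.400000+0.240000=1.0400
k=3 load: inc=0.240000, refl=0.240000·1.000000=0.2400; V=0.800000+0.240000+0.240000=1.2800
k=4 src: inc=0.240000, refl=0.240000·0.600000=0.1440; V=1.040000+0.240000+0.144000=1.4240
k=5 load: inc=0.144000, refl=0.144000·1.000000=0.1440; V=1.280000+0.144000+0.144000=1.5680

0 0 source 0.4000
1 3 load 0.8000
2 6 source 1.0400
3 9 load 1.2800
4 12 source 1.4240
5 15 load 1.5680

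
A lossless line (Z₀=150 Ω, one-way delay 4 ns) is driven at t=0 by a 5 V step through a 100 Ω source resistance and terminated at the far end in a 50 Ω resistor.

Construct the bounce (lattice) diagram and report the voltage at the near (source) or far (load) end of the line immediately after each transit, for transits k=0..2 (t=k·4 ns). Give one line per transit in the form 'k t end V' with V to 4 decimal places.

0 0 source 3.0000
1 4 load 1.5000
2 8 source 1.8000

Γ_L=-0.500000, Γ_S=-0.200000; launch V₁=5·150/250=3.000000
k=0 src: V=3.0000
k=1 load: inc=3.000000, refl=3.000000·-0.500000=-1.5000; V=0.000000+3.000000+-1.500000=1.5000
k=2 src: inc=-1.500000, refl=-1.500000·-0.200000=0.3000; V=3.000000+-1.500000+0.300000=1.8000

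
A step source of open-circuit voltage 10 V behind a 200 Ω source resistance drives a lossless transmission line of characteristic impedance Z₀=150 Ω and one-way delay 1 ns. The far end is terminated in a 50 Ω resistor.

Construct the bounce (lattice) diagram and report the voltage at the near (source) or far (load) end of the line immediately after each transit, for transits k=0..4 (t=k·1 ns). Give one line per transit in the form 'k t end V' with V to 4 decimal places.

Γ_L=-0.500000, Γ_S=0.142857; launch V₁=10·150/350=4.285714
k=0 src: V=4.2857
k=1 load: inc=4.285714, refl=4.285714·-0.500000=-2.1429; V=0.000000+4.285714+-2.142857=2.1429
k=2 src: inc=-2.142857, refl=-2.142857·0.142857=-0.3061; V=4.285714+-2.142857+-0.306122=1.8367
k=3 load: inc=-0.306122, refl=-0.306122·-0.500000=0.1531; V=2.142857+-0.306122+0.153061=1.9898
k=4 src: inc=0.153061, refl=0.153061·0.142857=0.0219; V=1.836735+0.153061+0.021866=2.0117

0 0 source 4.2857
1 1 load 2.1429
2 2 source 1.8367
3 3 load 1.9898
4 4 source 2.0117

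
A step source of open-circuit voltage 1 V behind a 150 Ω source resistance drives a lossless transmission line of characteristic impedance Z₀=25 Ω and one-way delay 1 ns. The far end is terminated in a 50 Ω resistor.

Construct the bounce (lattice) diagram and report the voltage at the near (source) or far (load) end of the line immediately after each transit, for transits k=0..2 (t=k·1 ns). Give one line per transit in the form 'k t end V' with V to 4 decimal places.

0 0 source 0.1429
1 1 load 0.1905
2 2 source 0.2245

Γ_L=0.333333, Γ_S=0.714286; launch V₁=1·25/175=0.142857
k=0 src: V=0.1429
k=1 load: inc=0.142857, refl=0.142857·0.333333=0.0476; V=0.000000+0.142857+0.047619=0.1905
k=2 src: inc=0.047619, refl=0.047619·0.714286=0.0340; V=0.142857+0.047619+0.034014=0.2245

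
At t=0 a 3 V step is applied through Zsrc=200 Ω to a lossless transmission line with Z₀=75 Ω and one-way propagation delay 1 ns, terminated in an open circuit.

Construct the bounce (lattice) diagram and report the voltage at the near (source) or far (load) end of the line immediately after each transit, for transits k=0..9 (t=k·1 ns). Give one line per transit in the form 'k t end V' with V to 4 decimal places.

0 0 source 0.8182
1 1 load 1.6364
2 2 source 2.0083
3 3 load 2.3802
4 4 source 2.5492
5 5 load 2.7183
6 6 source 2.7951
7 7 load 2.8719
8 8 source 2.9069
9 9 load 2.9418

Γ_L=1.000000, Γ_S=0.454545; launch V₁=3·75/275=0.818182
k=0 src: V=0.8182
k=1 load: inc=0.818182, refl=0.818182·1.000000=0.8182; V=0.000000+0.818182+0.818182=1.6364
k=2 src: inc=0.818182, refl=0.818182·0.454545=0.3719; V=0.818182+0.818182+0.371901=2.0083
k=3 load: inc=0.371901, refl=0.371901·1.000000=0.3719; V=1.636364+0.371901+0.371901=2.3802
k=4 src: inc=0.371901, refl=0.371901·0.454545=0.1690; V=2.008264+0.371901+0.169046=2.5492
k=5 load: inc=0.169046, refl=0.169046·1.000000=0.1690; V=2.380165+0.169046+0.169046=2.7183
k=6 src: inc=0.169046, refl=0.169046·0.454545=0.0768; V=2.549211+0.169046+0.076839=2.7951
k=7 load: inc=0.076839, refl=0.076839·1.000000=0.0768; V=2.718257+0.076839+0.076839=2.8719
k=8 src: inc=0.076839, refl=0.076839·0.454545=0.0349; V=2.795096+0.076839+0.034927=2.9069
k=9 load: inc=0.034927, refl=0.034927·1.000000=0.0349; V=2.871935+0.034927+0.034927=2.9418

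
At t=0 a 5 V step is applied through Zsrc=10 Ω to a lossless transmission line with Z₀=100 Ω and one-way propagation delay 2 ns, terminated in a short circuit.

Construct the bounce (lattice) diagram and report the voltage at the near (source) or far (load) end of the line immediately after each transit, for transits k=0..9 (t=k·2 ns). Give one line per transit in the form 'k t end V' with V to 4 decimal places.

0 0 source 4.5455
1 2 load 0.0000
2 4 source 3.7190
3 6 load 0.0000
4 8 source 3.0428
5 10 load 0.0000
6 12 source 2.4896
7 14 load 0.0000
8 16 source 2.0369
9 18 load 0.0000

Γ_L=-1.000000, Γ_S=-0.818182; launch V₁=5·100/110=4.545455
k=0 src: V=4.5455
k=1 load: inc=4.545455, refl=4.545455·-1.000000=-4.5455; V=0.000000+4.545455+-4.545455=0.0000
k=2 src: inc=-4.545455, refl=-4.545455·-0.818182=3.7190; V=4.545455+-4.545455+3.719008=3.7190
k=3 load: inc=3.719008, refl=3.719008·-1.000000=-3.7190; V=0.000000+3.719008+-3.719008=0.0000
k=4 src: inc=-3.719008, refl=-3.719008·-0.818182=3.0428; V=3.719008+-3.719008+3.042825=3.0428
k=5 load: inc=3.042825, refl=3.042825·-1.000000=-3.0428; V=0.000000+3.042825+-3.042825=0.0000
k=6 src: inc=-3.042825, refl=-3.042825·-0.818182=2.4896; V=3.042825+-3.042825+2.489584=2.4896
k=7 load: inc=2.489584, refl=2.489584·-1.000000=-2.4896; V=0.000000+2.489584+-2.489584=0.0000
k=8 src: inc=-2.489584, refl=-2.489584·-0.818182=2.0369; V=2.489584+-2.489584+2.036932=2.0369
k=9 load: inc=2.036932, refl=2.036932·-1.000000=-2.0369; V=0.000000+2.036932+-2.036932=0.0000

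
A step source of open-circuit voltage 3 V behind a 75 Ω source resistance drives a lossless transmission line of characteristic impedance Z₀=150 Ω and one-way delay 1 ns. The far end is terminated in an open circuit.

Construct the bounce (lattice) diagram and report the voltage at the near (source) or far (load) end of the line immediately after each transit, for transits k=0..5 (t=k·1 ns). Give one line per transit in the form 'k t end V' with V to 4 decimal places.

Γ_L=1.000000, Γ_S=-0.333333; launch V₁=3·150/225=2.000000
k=0 src: V=2.0000
k=1 load: inc=2.000000, refl=2.000000·1.000000=2.0000; V=0.000000+2.000000+2.000000=4.0000
k=2 src: inc=2.000000, refl=2.000000·-0.333333=-0.6667; V=2.000000+2.000000+-0.666667=3.3333
k=3 load: inc=-0.666667, refl=-0.666667·1.000000=-0.6667; V=4.000000+-0.666667+-0.666667=2.6667
k=4 src: inc=-0.666667, refl=-0.666667·-0.333333=0.2222; V=3.333333+-0.666667+0.222222=2.8889
k=5 load: inc=0.222222, refl=0.222222·1.000000=0.2222; V=2.666667+0.222222+0.222222=3.1111

0 0 source 2.0000
1 1 load 4.0000
2 2 source 3.3333
3 3 load 2.6667
4 4 source 2.8889
5 5 load 3.1111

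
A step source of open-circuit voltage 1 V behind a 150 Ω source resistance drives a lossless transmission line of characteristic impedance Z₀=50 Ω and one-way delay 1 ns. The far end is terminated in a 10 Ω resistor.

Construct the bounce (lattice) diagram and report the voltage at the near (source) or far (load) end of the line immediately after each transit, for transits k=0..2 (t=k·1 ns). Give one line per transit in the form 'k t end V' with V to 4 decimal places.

0 0 source 0.2500
1 1 load 0.0833
2 2 source 0.0000

Γ_L=-0.666667, Γ_S=0.500000; launch V₁=1·50/200=0.250000
k=0 src: V=0.2500
k=1 load: inc=0.250000, refl=0.250000·-0.666667=-0.1667; V=0.000000+0.250000+-0.166667=0.0833
k=2 src: inc=-0.166667, refl=-0.166667·0.500000=-0.0833; V=0.250000+-0.166667+-0.083333=0.0000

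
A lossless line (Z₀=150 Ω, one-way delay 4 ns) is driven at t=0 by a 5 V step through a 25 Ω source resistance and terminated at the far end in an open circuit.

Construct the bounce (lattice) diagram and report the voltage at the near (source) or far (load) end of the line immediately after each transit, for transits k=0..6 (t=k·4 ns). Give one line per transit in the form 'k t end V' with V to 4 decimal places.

Γ_L=1.000000, Γ_S=-0.714286; launch V₁=5·150/175=4.285714
k=0 src: V=4.2857
k=1 load: inc=4.285714, refl=4.285714·1.000000=4.2857; V=0.000000+4.285714+4.285714=8.5714
k=2 src: inc=4.285714, refl=4.285714·-0.714286=-3.0612; V=4.285714+4.285714+-3.061224=5.5102
k=3 load: inc=-3.061224, refl=-3.061224·1.000000=-3.0612; V=8.571429+-3.061224+-3.061224=2.4490
k=4 src: inc=-3.061224, refl=-3.061224·-0.714286=2.1866; V=5.510204+-3.061224+2.186589=4.6356
k=5 load: inc=2.186589, refl=2.186589·1.000000=2.1866; V=2.448980+2.186589+2.186589=6.8222
k=6 src: inc=2.186589, refl=2.186589·-0.714286=-1.5618; V=4.635569+2.186589+-1.561849=5.2603

0 0 source 4.2857
1 4 load 8.5714
2 8 source 5.5102
3 12 load 2.4490
4 16 source 4.6356
5 20 load 6.8222
6 24 source 5.2603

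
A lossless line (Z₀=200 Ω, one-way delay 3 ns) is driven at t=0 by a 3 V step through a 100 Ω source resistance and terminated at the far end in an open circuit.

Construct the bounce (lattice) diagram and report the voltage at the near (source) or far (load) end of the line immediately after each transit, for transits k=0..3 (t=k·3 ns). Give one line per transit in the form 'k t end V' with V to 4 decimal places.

0 0 source 2.0000
1 3 load 4.0000
2 6 source 3.3333
3 9 load 2.6667

Γ_L=1.000000, Γ_S=-0.333333; launch V₁=3·200/300=2.000000
k=0 src: V=2.0000
k=1 load: inc=2.000000, refl=2.000000·1.000000=2.0000; V=0.000000+2.000000+2.000000=4.0000
k=2 src: inc=2.000000, refl=2.000000·-0.333333=-0.6667; V=2.000000+2.000000+-0.666667=3.3333
k=3 load: inc=-0.666667, refl=-0.666667·1.000000=-0.6667; V=4.000000+-0.666667+-0.666667=2.6667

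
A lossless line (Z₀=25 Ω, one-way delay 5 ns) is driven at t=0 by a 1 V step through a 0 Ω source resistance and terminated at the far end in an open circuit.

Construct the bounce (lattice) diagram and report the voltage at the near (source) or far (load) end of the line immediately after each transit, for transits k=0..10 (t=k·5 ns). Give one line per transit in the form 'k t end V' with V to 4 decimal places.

0 0 source 1.0000
1 5 load 2.0000
2 10 source 1.0000
3 15 load 0.0000
4 20 source 1.0000
5 25 load 2.0000
6 30 source 1.0000
7 35 load 0.0000
8 40 source 1.0000
9 45 load 2.0000
10 50 source 1.0000

Γ_L=1.000000, Γ_S=-1.000000; launch V₁=1·25/25=1.000000
k=0 src: V=1.0000
k=1 load: inc=1.000000, refl=1.000000·1.000000=1.0000; V=0.000000+1.000000+1.000000=2.0000
k=2 src: inc=1.000000, refl=1.000000·-1.000000=-1.0000; V=1.000000+1.000000+-1.000000=1.0000
k=3 load: inc=-1.000000, refl=-1.000000·1.000000=-1.0000; V=2.000000+-1.000000+-1.000000=0.0000
k=4 src: inc=-1.000000, refl=-1.000000·-1.000000=1.0000; V=1.000000+-1.000000+1.000000=1.0000
k=5 load: inc=1.000000, refl=1.000000·1.000000=1.0000; V=0.000000+1.000000+1.000000=2.0000
k=6 src: inc=1.000000, refl=1.000000·-1.000000=-1.0000; V=1.000000+1.000000+-1.000000=1.0000
k=7 load: inc=-1.000000, refl=-1.000000·1.000000=-1.0000; V=2.000000+-1.000000+-1.000000=0.0000
k=8 src: inc=-1.000000, refl=-1.000000·-1.000000=1.0000; V=1.000000+-1.000000+1.000000=1.0000
k=9 load: inc=1.000000, refl=1.000000·1.000000=1.0000; V=0.000000+1.000000+1.000000=2.0000
k=10 src: inc=1.000000, refl=1.000000·-1.000000=-1.0000; V=1.000000+1.000000+-1.000000=1.0000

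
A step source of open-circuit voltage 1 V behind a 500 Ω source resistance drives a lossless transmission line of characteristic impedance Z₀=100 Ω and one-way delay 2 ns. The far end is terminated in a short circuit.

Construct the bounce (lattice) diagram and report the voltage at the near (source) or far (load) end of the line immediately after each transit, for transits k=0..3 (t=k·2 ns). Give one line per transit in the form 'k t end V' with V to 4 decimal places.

Γ_L=-1.000000, Γ_S=0.666667; launch V₁=1·100/600=0.166667
k=0 src: V=0.1667
k=1 load: inc=0.166667, refl=0.166667·-1.000000=-0.1667; V=0.000000+0.166667+-0.166667=0.0000
k=2 src: inc=-0.166667, refl=-0.166667·0.666667=-0.1111; V=0.166667+-0.166667+-0.111111=-0.1111
k=3 load: inc=-0.111111, refl=-0.111111·-1.000000=0.1111; V=0.000000+-0.111111+0.111111=0.0000

0 0 source 0.1667
1 2 load 0.0000
2 4 source -0.1111
3 6 load 0.0000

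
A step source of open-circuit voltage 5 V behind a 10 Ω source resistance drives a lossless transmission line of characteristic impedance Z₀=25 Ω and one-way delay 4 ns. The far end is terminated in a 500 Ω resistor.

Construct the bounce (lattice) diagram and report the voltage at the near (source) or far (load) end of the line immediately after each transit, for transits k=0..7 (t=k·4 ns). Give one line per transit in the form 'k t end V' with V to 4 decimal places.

Γ_L=0.904762, Γ_S=-0.428571; launch V₁=5·25/35=3.571429
k=0 src: V=3.5714
k=1 load: inc=3.571429, refl=3.571429·0.904762=3.2313; V=0.000000+3.571429+3.231293=6.8027
k=2 src: inc=3.231293, refl=3.231293·-0.428571=-1.3848; V=3.571429+3.231293+-1.384840=5.4179
k=3 load: inc=-1.384840, refl=-1.384840·0.904762=-1.2530; V=6.802721+-1.384840+-1.252950=4.1649
k=4 src: inc=-1.252950, refl=-1.252950·-0.428571=0.5370; V=5.417881+-1.252950+0.536979=4.7019
k=5 load: inc=0.536979, refl=0.536979·0.904762=0.4858; V=4.164931+0.536979+0.485838=5.1877
k=6 src: inc=0.485838, refl=0.485838·-0.428571=-0.2082; V=4.701910+0.485838+-0.208216=4.9795
k=7 load: inc=-0.208216, refl=-0.208216·0.904762=-0.1884; V=5.187748+-0.208216+-0.188386=4.7911

0 0 source 3.5714
1 4 load 6.8027
2 8 source 5.4179
3 12 load 4.1649
4 16 source 4.7019
5 20 load 5.1877
6 24 source 4.9795
7 28 load 4.7911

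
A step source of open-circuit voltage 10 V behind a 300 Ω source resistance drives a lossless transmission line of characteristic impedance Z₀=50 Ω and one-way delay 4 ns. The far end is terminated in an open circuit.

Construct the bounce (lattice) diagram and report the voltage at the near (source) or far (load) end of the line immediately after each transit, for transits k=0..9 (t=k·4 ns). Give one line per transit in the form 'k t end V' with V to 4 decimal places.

Γ_L=1.000000, Γ_S=0.714286; launch V₁=10·50/350=1.428571
k=0 src: V=1.4286
k=1 load: inc=1.428571, refl=1.428571·1.000000=1.4286; V=0.000000+1.428571+1.428571=2.8571
k=2 src: inc=1.428571, refl=1.428571·0.714286=1.0204; V=1.428571+1.428571+1.020408=3.8776
k=3 load: inc=1.020408, refl=1.020408·1.000000=1.0204; V=2.857143+1.020408+1.020408=4.8980
k=4 src: inc=1.020408, refl=1.020408·0.714286=0.7289; V=3.877551+1.020408+0.728863=5.6268
k=5 load: inc=0.728863, refl=0.728863·1.000000=0.7289; V=4.897959+0.728863+0.728863=6.3557
k=6 src: inc=0.728863, refl=0.728863·0.714286=0.5206; V=5.626822+0.728863+0.520616=6.8763
k=7 load: inc=0.520616, refl=0.520616·1.000000=0.5206; V=6.355685+0.520616+0.520616=7.3969
k=8 src: inc=0.520616, refl=0.520616·0.714286=0.3719; V=6.876302+0.520616+0.371869=7.7688
k=9 load: inc=0.371869, refl=0.371869·1.000000=0.3719; V=7.396918+0.371869+0.371869=8.1407

0 0 source 1.4286
1 4 load 2.8571
2 8 source 3.8776
3 12 load 4.8980
4 16 source 5.6268
5 20 load 6.3557
6 24 source 6.8763
7 28 load 7.3969
8 32 source 7.7688
9 36 load 8.1407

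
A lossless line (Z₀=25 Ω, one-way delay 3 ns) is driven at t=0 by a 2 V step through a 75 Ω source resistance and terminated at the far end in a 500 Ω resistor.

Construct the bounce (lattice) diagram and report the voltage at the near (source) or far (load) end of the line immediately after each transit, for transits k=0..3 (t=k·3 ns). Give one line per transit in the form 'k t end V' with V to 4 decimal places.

0 0 source 0.5000
1 3 load 0.9524
2 6 source 1.1786
3 9 load 1.3832

Γ_L=0.904762, Γ_S=0.500000; launch V₁=2·25/100=0.500000
k=0 src: V=0.5000
k=1 load: inc=0.500000, refl=0.500000·0.904762=0.4524; V=0.000000+0.500000+0.452381=0.9524
k=2 src: inc=0.452381, refl=0.452381·0.500000=0.2262; V=0.500000+0.452381+0.226190=1.1786
k=3 load: inc=0.226190, refl=0.226190·0.904762=0.2046; V=0.952381+0.226190+0.204649=1.3832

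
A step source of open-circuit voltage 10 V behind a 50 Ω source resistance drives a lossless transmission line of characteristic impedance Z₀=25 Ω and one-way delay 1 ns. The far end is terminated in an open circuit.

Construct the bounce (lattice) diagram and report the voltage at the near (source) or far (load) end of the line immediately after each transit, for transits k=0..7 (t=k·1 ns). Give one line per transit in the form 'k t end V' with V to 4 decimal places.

0 0 source 3.3333
1 1 load 6.6667
2 2 source 7.7778
3 3 load 8.8889
4 4 source 9.2593
5 5 load 9.6296
6 6 source 9.7531
7 7 load 9.8765

Γ_L=1.000000, Γ_S=0.333333; launch V₁=10·25/75=3.333333
k=0 src: V=3.3333
k=1 load: inc=3.333333, refl=3.333333·1.000000=3.3333; V=0.000000+3.333333+3.333333=6.6667
k=2 src: inc=3.333333, refl=3.333333·0.333333=1.1111; V=3.333333+3.333333+1.111111=7.7778
k=3 load: inc=1.111111, refl=1.111111·1.000000=1.1111; V=6.666667+1.111111+1.111111=8.8889
k=4 src: inc=1.111111, refl=1.111111·0.333333=0.3704; V=7.777778+1.111111+0.370370=9.2593
k=5 load: inc=0.370370, refl=0.370370·1.000000=0.3704; V=8.888889+0.370370+0.370370=9.6296
k=6 src: inc=0.370370, refl=0.370370·0.333333=0.1235; V=9.259259+0.370370+0.123457=9.7531
k=7 load: inc=0.123457, refl=0.123457·1.000000=0.1235; V=9.629630+0.123457+0.123457=9.8765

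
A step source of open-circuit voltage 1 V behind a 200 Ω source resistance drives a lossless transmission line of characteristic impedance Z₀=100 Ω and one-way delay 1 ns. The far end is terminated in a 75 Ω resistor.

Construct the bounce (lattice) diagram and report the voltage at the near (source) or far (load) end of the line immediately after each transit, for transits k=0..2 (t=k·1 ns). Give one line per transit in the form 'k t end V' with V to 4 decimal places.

Γ_L=-0.142857, Γ_S=0.333333; launch V₁=1·100/300=0.333333
k=0 src: V=0.3333
k=1 load: inc=0.333333, refl=0.333333·-0.142857=-0.0476; V=0.000000+0.333333+-0.047619=0.2857
k=2 src: inc=-0.047619, refl=-0.047619·0.333333=-0.0159; V=0.333333+-0.047619+-0.015873=0.2698

0 0 source 0.3333
1 1 load 0.2857
2 2 source 0.2698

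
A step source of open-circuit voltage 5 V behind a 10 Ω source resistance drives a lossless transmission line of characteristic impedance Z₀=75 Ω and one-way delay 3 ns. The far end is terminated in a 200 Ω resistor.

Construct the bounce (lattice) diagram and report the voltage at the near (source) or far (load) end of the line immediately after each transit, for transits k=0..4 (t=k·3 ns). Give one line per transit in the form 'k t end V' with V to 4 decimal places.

Γ_L=0.454545, Γ_S=-0.764706; launch V₁=5·75/85=4.411765
k=0 src: V=4.4118
k=1 load: inc=4.411765, refl=4.411765·0.454545=2.0053; V=0.000000+4.411765+2.005348=6.4171
k=2 src: inc=2.005348, refl=2.005348·-0.764706=-1.5335; V=4.411765+2.005348+-1.533501=4.8836
k=3 load: inc=-1.533501, refl=-1.533501·0.454545=-0.6970; V=6.417112+-1.533501+-0.697046=4.1866
k=4 src: inc=-0.697046, refl=-0.697046·-0.764706=0.5330; V=4.883611+-0.697046+0.533035=4.7196

0 0 source 4.4118
1 3 load 6.4171
2 6 source 4.8836
3 9 load 4.1866
4 12 source 4.7196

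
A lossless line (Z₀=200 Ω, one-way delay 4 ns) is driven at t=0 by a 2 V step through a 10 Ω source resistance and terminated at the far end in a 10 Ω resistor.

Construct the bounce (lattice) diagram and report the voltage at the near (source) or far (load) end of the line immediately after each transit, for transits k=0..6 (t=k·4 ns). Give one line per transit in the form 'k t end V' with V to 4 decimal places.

0 0 source 1.9048
1 4 load 0.1814
2 8 source 1.7406
3 12 load 0.3299
4 16 source 1.6063
5 20 load 0.4515
6 24 source 1.4963

Γ_L=-0.904762, Γ_S=-0.904762; launch V₁=2·200/210=1.904762
k=0 src: V=1.9048
k=1 load: inc=1.904762, refl=1.904762·-0.904762=-1.7234; V=0.000000+1.904762+-1.723356=0.1814
k=2 src: inc=-1.723356, refl=-1.723356·-0.904762=1.5592; V=1.904762+-1.723356+1.559227=1.7406
k=3 load: inc=1.559227, refl=1.559227·-0.904762=-1.4107; V=0.181406+1.559227+-1.410729=0.3299
k=4 src: inc=-1.410729, refl=-1.410729·-0.904762=1.2764; V=1.740633+-1.410729+1.276374=1.6063
k=5 load: inc=1.276374, refl=1.276374·-0.904762=-1.1548; V=0.329904+1.276374+-1.154814=0.4515
k=6 src: inc=-1.154814, refl=-1.154814·-0.904762=1.0448; V=1.606278+-1.154814+1.044832=1.4963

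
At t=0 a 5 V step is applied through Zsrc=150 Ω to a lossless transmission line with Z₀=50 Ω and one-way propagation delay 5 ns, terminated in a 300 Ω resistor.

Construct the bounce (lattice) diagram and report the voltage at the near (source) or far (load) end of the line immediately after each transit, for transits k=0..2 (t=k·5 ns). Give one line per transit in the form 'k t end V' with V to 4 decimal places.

Γ_L=0.714286, Γ_S=0.500000; launch V₁=5·50/200=1.250000
k=0 src: V=1.2500
k=1 load: inc=1.250000, refl=1.250000·0.714286=0.8929; V=0.000000+1.250000+0.892857=2.1429
k=2 src: inc=0.892857, refl=0.892857·0.500000=0.4464; V=1.250000+0.892857+0.446429=2.5893

0 0 source 1.2500
1 5 load 2.1429
2 10 source 2.5893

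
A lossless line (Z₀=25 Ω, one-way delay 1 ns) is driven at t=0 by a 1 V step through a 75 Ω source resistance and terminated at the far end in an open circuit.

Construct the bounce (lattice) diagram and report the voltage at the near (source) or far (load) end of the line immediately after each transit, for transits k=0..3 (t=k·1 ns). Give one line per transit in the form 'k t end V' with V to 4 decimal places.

Γ_L=1.000000, Γ_S=0.500000; launch V₁=1·25/100=0.250000
k=0 src: V=0.2500
k=1 load: inc=0.250000, refl=0.250000·1.000000=0.2500; V=0.000000+0.250000+0.250000=0.5000
k=2 src: inc=0.250000, refl=0.250000·0.500000=0.1250; V=0.250000+0.250000+0.125000=0.6250
k=3 load: inc=0.125000, refl=0.125000·1.000000=0.1250; V=0.500000+0.125000+0.125000=0.7500

0 0 source 0.2500
1 1 load 0.5000
2 2 source 0.6250
3 3 load 0.7500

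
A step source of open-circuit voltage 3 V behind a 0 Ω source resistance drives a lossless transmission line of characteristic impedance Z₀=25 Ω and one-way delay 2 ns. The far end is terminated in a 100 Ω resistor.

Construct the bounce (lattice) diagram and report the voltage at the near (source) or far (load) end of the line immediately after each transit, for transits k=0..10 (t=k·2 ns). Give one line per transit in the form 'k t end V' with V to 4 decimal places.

Γ_L=0.600000, Γ_S=-1.000000; launch V₁=3·25/25=3.000000
k=0 src: V=3.0000
k=1 load: inc=3.000000, refl=3.000000·0.600000=1.8000; V=0.000000+3.000000+1.800000=4.8000
k=2 src: inc=1.800000, refl=1.800000·-1.000000=-1.8000; V=3.000000+1.800000+-1.800000=3.0000
k=3 load: inc=-1.800000, refl=-1.800000·0.600000=-1.0800; V=4.800000+-1.800000+-1.080000=1.9200
k=4 src: inc=-1.080000, refl=-1.080000·-1.000000=1.0800; V=3.000000+-1.080000+1.080000=3.0000
k=5 load: inc=1.080000, refl=1.080000·0.600000=0.6480; V=1.920000+1.080000+0.648000=3.6480
k=6 src: inc=0.648000, refl=0.648000·-1.000000=-0.6480; V=3.000000+0.648000+-0.648000=3.0000
k=7 load: inc=-0.648000, refl=-0.648000·0.600000=-0.3888; V=3.648000+-0.648000+-0.388800=2.6112
k=8 src: inc=-0.388800, refl=-0.388800·-1.000000=0.3888; V=3.000000+-0.388800+0.388800=3.0000
k=9 load: inc=0.388800, refl=0.388800·0.600000=0.2333; V=2.611200+0.388800+0.233280=3.2333
k=10 src: inc=0.233280, refl=0.233280·-1.000000=-0.2333; V=3.000000+0.233280+-0.233280=3.0000

0 0 source 3.0000
1 2 load 4.8000
2 4 source 3.0000
3 6 load 1.9200
4 8 source 3.0000
5 10 load 3.6480
6 12 source 3.0000
7 14 load 2.6112
8 16 source 3.0000
9 18 load 3.2333
10 20 source 3.0000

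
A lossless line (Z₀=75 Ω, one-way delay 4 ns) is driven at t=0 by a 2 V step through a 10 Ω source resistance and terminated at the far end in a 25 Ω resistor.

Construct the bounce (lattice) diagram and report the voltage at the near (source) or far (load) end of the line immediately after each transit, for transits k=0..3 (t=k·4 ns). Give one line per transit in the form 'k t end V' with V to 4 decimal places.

0 0 source 1.7647
1 4 load 0.8824
2 8 source 1.5571
3 12 load 1.2197

Γ_L=-0.500000, Γ_S=-0.764706; launch V₁=2·75/85=1.764706
k=0 src: V=1.7647
k=1 load: inc=1.764706, refl=1.764706·-0.500000=-0.8824; V=0.000000+1.764706+-0.882353=0.8824
k=2 src: inc=-0.882353, refl=-0.882353·-0.764706=0.6747; V=1.764706+-0.882353+0.674740=1.5571
k=3 load: inc=0.674740, refl=0.674740·-0.500000=-0.3374; V=0.882353+0.674740+-0.337370=1.2197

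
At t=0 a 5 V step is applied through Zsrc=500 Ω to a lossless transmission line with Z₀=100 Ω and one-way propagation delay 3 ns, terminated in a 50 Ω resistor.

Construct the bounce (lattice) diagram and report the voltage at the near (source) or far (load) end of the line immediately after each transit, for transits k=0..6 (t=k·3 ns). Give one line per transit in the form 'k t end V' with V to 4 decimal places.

0 0 source 0.8333
1 3 load 0.5556
2 6 source 0.3704
3 9 load 0.4321
4 12 source 0.4733
5 15 load 0.4595
6 18 source 0.4504

Γ_L=-0.333333, Γ_S=0.666667; launch V₁=5·100/600=0.833333
k=0 src: V=0.8333
k=1 load: inc=0.833333, refl=0.833333·-0.333333=-0.2778; V=0.000000+0.833333+-0.277778=0.5556
k=2 src: inc=-0.277778, refl=-0.277778·0.666667=-0.1852; V=0.833333+-0.277778+-0.185185=0.3704
k=3 load: inc=-0.185185, refl=-0.185185·-0.333333=0.0617; V=0.555556+-0.185185+0.061728=0.4321
k=4 src: inc=0.061728, refl=0.061728·0.666667=0.0412; V=0.370370+0.061728+0.041152=0.4733
k=5 load: inc=0.041152, refl=0.041152·-0.333333=-0.0137; V=0.432099+0.041152+-0.013717=0.4595
k=6 src: inc=-0.013717, refl=-0.013717·0.666667=-0.0091; V=0.473251+-0.013717+-0.009145=0.4504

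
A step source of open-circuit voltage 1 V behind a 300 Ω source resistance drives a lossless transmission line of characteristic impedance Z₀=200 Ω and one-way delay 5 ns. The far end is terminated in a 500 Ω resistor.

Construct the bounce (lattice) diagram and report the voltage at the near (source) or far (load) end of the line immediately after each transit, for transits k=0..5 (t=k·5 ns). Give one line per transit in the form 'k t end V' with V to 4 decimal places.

Γ_L=0.428571, Γ_S=0.200000; launch V₁=1·200/500=0.400000
k=0 src: V=0.4000
k=1 load: inc=0.400000, refl=0.400000·0.428571=0.1714; V=0.000000+0.400000+0.171429=0.5714
k=2 src: inc=0.171429, refl=0.171429·0.200000=0.0343; V=0.400000+0.171429+0.034286=0.6057
k=3 load: inc=0.034286, refl=0.034286·0.428571=0.0147; V=0.571429+0.034286+0.014694=0.6204
k=4 src: inc=0.014694, refl=0.014694·0.200000=0.0029; V=0.605714+0.014694+0.002939=0.6233
k=5 load: inc=0.002939, refl=0.002939·0.428571=0.0013; V=0.620408+0.002939+0.001259=0.6246

0 0 source 0.4000
1 5 load 0.5714
2 10 source 0.6057
3 15 load 0.6204
4 20 source 0.6233
5 25 load 0.6246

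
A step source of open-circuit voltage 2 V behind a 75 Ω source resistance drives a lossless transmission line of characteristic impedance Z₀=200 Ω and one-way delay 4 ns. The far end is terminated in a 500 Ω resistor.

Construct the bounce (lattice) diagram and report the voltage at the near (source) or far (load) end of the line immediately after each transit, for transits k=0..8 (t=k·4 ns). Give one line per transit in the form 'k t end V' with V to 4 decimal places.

Γ_L=0.428571, Γ_S=-0.454545; launch V₁=2·200/275=1.454545
k=0 src: V=1.4545
k=1 load: inc=1.454545, refl=1.454545·0.428571=0.6234; V=0.000000+1.454545+0.623377=2.0779
k=2 src: inc=0.623377, refl=0.623377·-0.454545=-0.2834; V=1.454545+0.623377+-0.283353=1.7946
k=3 load: inc=-0.283353, refl=-0.283353·0.428571=-0.1214; V=2.077922+-0.283353+-0.121437=1.6731
k=4 src: inc=-0.121437, refl=-0.121437·-0.454545=0.0552; V=1.794569+-0.121437+0.055199=1.7283
k=5 load: inc=0.055199, refl=0.055199·0.428571=0.0237; V=1.673132+0.055199+0.023657=1.7520
k=6 src: inc=0.023657, refl=0.023657·-0.454545=-0.0108; V=1.728331+0.023657+-0.010753=1.7412
k=7 load: inc=-0.010753, refl=-0.010753·0.428571=-0.0046; V=1.751987+-0.010753+-0.004608=1.7366
k=8 src: inc=-0.004608, refl=-0.004608·-0.454545=0.0021; V=1.741234+-0.004608+0.002095=1.7387

0 0 source 1.4545
1 4 load 2.0779
2 8 source 1.7946
3 12 load 1.6731
4 16 source 1.7283
5 20 load 1.7520
6 24 source 1.7412
7 28 load 1.7366
8 32 source 1.7387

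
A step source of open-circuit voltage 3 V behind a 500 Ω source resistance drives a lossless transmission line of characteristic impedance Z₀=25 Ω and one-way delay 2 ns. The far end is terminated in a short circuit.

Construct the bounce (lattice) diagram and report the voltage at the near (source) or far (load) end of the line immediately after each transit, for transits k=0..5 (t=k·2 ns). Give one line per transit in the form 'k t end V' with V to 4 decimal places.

Γ_L=-1.000000, Γ_S=0.904762; launch V₁=3·25/525=0.142857
k=0 src: V=0.1429
k=1 load: inc=0.142857, refl=0.142857·-1.000000=-0.1429; V=0.000000+0.142857+-0.142857=0.0000
k=2 src: inc=-0.142857, refl=-0.142857·0.904762=-0.1293; V=0.142857+-0.142857+-0.129252=-0.1293
k=3 load: inc=-0.129252, refl=-0.129252·-1.000000=0.1293; V=0.000000+-0.129252+0.129252=0.0000
k=4 src: inc=0.129252, refl=0.129252·0.904762=0.1169; V=-0.129252+0.129252+0.116942=0.1169
k=5 load: inc=0.116942, refl=0.116942·-1.000000=-0.1169; V=0.000000+0.116942+-0.116942=0.0000

0 0 source 0.1429
1 2 load 0.0000
2 4 source -0.1293
3 6 load 0.0000
4 8 source 0.1169
5 10 load 0.0000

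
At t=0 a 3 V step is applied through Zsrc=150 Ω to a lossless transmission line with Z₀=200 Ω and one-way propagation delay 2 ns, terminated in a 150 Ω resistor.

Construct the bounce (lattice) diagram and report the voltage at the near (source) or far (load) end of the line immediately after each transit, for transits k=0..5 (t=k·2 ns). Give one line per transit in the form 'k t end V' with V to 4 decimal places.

0 0 source 1.7143
1 2 load 1.4694
2 4 source 1.5044
3 6 load 1.4994
4 8 source 1.5001
5 10 load 1.5000

Γ_L=-0.142857, Γ_S=-0.142857; launch V₁=3·200/350=1.714286
k=0 src: V=1.7143
k=1 load: inc=1.714286, refl=1.714286·-0.142857=-0.2449; V=0.000000+1.714286+-0.244898=1.4694
k=2 src: inc=-0.244898, refl=-0.244898·-0.142857=0.0350; V=1.714286+-0.244898+0.034985=1.5044
k=3 load: inc=0.034985, refl=0.034985·-0.142857=-0.0050; V=1.469388+0.034985+-0.004998=1.4994
k=4 src: inc=-0.004998, refl=-0.004998·-0.142857=0.0007; V=1.504373+-0.004998+0.000714=1.5001
k=5 load: inc=0.000714, refl=0.000714·-0.142857=-0.0001; V=1.499375+0.000714+-0.000102=1.5000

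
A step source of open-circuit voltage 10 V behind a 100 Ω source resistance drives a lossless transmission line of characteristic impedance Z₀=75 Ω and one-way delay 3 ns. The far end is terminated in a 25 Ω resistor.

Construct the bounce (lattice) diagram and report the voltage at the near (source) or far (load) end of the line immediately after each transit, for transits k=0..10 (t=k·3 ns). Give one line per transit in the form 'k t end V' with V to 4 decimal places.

Γ_L=-0.500000, Γ_S=0.142857; launch V₁=10·75/175=4.285714
k=0 src: V=4.2857
k=1 load: inc=4.285714, refl=4.285714·-0.500000=-2.1429; V=0.000000+4.285714+-2.142857=2.1429
k=2 src: inc=-2.142857, refl=-2.142857·0.142857=-0.3061; V=4.285714+-2.142857+-0.306122=1.8367
k=3 load: inc=-0.306122, refl=-0.306122·-0.500000=0.1531; V=2.142857+-0.306122+0.153061=1.9898
k=4 src: inc=0.153061, refl=0.153061·0.142857=0.0219; V=1.836735+0.153061+0.021866=2.0117
k=5 load: inc=0.021866, refl=0.021866·-0.500000=-0.0109; V=1.989796+0.021866+-0.010933=2.0007
k=6 src: inc=-0.010933, refl=-0.010933·0.142857=-0.0016; V=2.011662+-0.010933+-0.001562=1.9992
k=7 load: inc=-0.001562, refl=-0.001562·-0.500000=0.0008; V=2.000729+-0.001562+0.000781=1.9999
k=8 src: inc=0.000781, refl=0.000781·0.142857=0.0001; V=1.999167+0.000781+0.000112=2.0001
k=9 load: inc=0.000112, refl=0.000112·-0.500000=-0.0001; V=1.999948+0.000112+-0.000056=2.0000
k=10 src: inc=-0.000056, refl=-0.000056·0.142857=-0.0000; V=2.000059+-0.000056+-0.000008=2.0000

0 0 source 4.2857
1 3 load 2.1429
2 6 source 1.8367
3 9 load 1.9898
4 12 source 2.0117
5 15 load 2.0007
6 18 source 1.9992
7 21 load 1.9999
8 24 source 2.0001
9 27 load 2.0000
10 30 source 2.0000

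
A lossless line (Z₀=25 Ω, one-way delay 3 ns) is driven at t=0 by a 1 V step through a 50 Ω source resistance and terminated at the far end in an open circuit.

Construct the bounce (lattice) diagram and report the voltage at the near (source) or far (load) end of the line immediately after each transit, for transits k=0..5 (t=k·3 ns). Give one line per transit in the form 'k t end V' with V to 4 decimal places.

Γ_L=1.000000, Γ_S=0.333333; launch V₁=1·25/75=0.333333
k=0 src: V=0.3333
k=1 load: inc=0.333333, refl=0.333333·1.000000=0.3333; V=0.000000+0.333333+0.333333=0.6667
k=2 src: inc=0.333333, refl=0.333333·0.333333=0.1111; V=0.333333+0.333333+0.111111=0.7778
k=3 load: inc=0.111111, refl=0.111111·1.000000=0.1111; V=0.666667+0.111111+0.111111=0.8889
k=4 src: inc=0.111111, refl=0.111111·0.333333=0.0370; V=0.777778+0.111111+0.037037=0.9259
k=5 load: inc=0.037037, refl=0.037037·1.000000=0.0370; V=0.888889+0.037037+0.037037=0.9630

0 0 source 0.3333
1 3 load 0.6667
2 6 source 0.7778
3 9 load 0.8889
4 12 source 0.9259
5 15 load 0.9630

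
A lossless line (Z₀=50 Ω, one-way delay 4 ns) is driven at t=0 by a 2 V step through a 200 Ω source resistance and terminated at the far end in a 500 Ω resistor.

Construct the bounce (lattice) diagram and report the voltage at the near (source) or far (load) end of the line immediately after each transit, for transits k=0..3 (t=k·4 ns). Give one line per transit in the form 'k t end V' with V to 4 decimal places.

0 0 source 0.4000
1 4 load 0.7273
2 8 source 0.9236
3 12 load 1.0843

Γ_L=0.818182, Γ_S=0.600000; launch V₁=2·50/250=0.400000
k=0 src: V=0.4000
k=1 load: inc=0.400000, refl=0.400000·0.818182=0.3273; V=0.000000+0.400000+0.327273=0.7273
k=2 src: inc=0.327273, refl=0.327273·0.600000=0.1964; V=0.400000+0.327273+0.196364=0.9236
k=3 load: inc=0.196364, refl=0.196364·0.818182=0.1607; V=0.727273+0.196364+0.160661=1.0843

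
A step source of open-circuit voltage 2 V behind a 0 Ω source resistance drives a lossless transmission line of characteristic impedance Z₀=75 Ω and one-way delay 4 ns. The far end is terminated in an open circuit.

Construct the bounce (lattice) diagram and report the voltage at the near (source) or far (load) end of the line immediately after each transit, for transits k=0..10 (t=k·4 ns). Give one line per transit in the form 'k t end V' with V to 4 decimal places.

0 0 source 2.0000
1 4 load 4.0000
2 8 source 2.0000
3 12 load 0.0000
4 16 source 2.0000
5 20 load 4.0000
6 24 source 2.0000
7 28 load 0.0000
8 32 source 2.0000
9 36 load 4.0000
10 40 source 2.0000

Γ_L=1.000000, Γ_S=-1.000000; launch V₁=2·75/75=2.000000
k=0 src: V=2.0000
k=1 load: inc=2.000000, refl=2.000000·1.000000=2.0000; V=0.000000+2.000000+2.000000=4.0000
k=2 src: inc=2.000000, refl=2.000000·-1.000000=-2.0000; V=2.000000+2.000000+-2.000000=2.0000
k=3 load: inc=-2.000000, refl=-2.000000·1.000000=-2.0000; V=4.000000+-2.000000+-2.000000=0.0000
k=4 src: inc=-2.000000, refl=-2.000000·-1.000000=2.0000; V=2.000000+-2.000000+2.000000=2.0000
k=5 load: inc=2.000000, refl=2.000000·1.000000=2.0000; V=0.000000+2.000000+2.000000=4.0000
k=6 src: inc=2.000000, refl=2.000000·-1.000000=-2.0000; V=2.000000+2.000000+-2.000000=2.0000
k=7 load: inc=-2.000000, refl=-2.000000·1.000000=-2.0000; V=4.000000+-2.000000+-2.000000=0.0000
k=8 src: inc=-2.000000, refl=-2.000000·-1.000000=2.0000; V=2.000000+-2.000000+2.000000=2.0000
k=9 load: inc=2.000000, refl=2.000000·1.000000=2.0000; V=0.000000+2.000000+2.000000=4.0000
k=10 src: inc=2.000000, refl=2.000000·-1.000000=-2.0000; V=2.000000+2.000000+-2.000000=2.0000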